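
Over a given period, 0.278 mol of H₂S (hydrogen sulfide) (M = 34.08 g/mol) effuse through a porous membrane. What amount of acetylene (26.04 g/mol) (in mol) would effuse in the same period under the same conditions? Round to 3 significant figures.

Using Graham's law: rate_C₂H₂/rate_H₂S = √(M_H₂S/M_C₂H₂) = √(34.08/26.04) = √1.309 = 1.144.
So the amount for C₂H₂ is 0.278 × 1.144 = 0.318 mol.

0.318 mol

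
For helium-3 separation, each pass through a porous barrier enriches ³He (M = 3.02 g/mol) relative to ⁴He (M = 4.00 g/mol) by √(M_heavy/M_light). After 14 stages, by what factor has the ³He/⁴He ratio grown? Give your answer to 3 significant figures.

Each stage multiplies the ratio by α = √(4.00/3.02), so after 14 stages the overall factor is α^14 = (4.00/3.02)^(14/2).
= 1.32450^7 = 7.15.

7.15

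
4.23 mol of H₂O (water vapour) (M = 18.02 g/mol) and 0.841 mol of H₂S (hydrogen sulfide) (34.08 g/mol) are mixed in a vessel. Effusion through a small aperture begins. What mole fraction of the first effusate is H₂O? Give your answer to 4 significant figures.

Rate_i ∝ x_i/√M_i (Graham's law weighted by mole fraction), so the effusate composition follows n_i/√M_i.
Mole fraction of H₂O in the effusate = (n_H₂O/√M_H₂O) / (n_H₂O/√M_H₂O + n_H₂S/√M_H₂S)
= (4.23/√18.02) / (4.23/√18.02 + 0.841/√34.08) = 0.9965/(0.9965 + 0.1441) = 0.8737.

0.8737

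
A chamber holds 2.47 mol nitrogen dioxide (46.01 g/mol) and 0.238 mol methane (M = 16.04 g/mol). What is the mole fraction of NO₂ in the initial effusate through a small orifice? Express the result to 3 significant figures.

Each component's effusion rate ∝ (its partial pressure)·(1/√M) ∝ n_i/√M_i.
So x_NO₂ in the escaping gas = (n_NO₂/√M_NO₂) / Σ(n_i/√M_i)
= (2.47/√46.01) / (2.47/√46.01 + 0.238/√16.04) = 0.3641/(0.3641 + 0.05943) = 0.860.

0.860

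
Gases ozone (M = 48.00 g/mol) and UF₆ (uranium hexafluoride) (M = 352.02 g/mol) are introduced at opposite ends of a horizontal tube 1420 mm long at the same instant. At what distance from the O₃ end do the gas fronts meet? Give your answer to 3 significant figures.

1040 mm

Graham's law gives d_O₃/d_UF₆ = rate_O₃/rate_UF₆ = √(M_UF₆/M_O₃) = √(352.02/48.00) = 2.708.
With d_O₃ + d_UF₆ = 1420 mm, d_UF₆ = 1420/(1 + 2.708) = 382.9 mm.
d_O₃ = 1420 − 382.9 = 1040 mm.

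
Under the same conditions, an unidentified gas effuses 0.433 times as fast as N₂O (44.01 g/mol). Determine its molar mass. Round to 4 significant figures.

From Graham's law, rate_X/rate_N₂O = √(M_N₂O/M_X).
0.433 = √(44.01/M_X)
M_X = 44.01 / 0.433² = 44.01 / 0.1875 = 234.7 g/mol

234.7 g/mol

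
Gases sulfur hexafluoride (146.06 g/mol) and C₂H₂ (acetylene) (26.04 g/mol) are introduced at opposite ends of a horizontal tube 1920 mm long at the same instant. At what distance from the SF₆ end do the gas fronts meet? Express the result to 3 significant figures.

570 mm

Graham's law gives d_SF₆/d_C₂H₂ = rate_SF₆/rate_C₂H₂ = √(M_C₂H₂/M_SF₆) = √(26.04/146.06) = 0.4222.
With d_SF₆ + d_C₂H₂ = 1920 mm, d_C₂H₂ = 1920/(1 + 0.4222) = 1350 mm.
d_SF₆ = 1920 − 1350 = 570 mm.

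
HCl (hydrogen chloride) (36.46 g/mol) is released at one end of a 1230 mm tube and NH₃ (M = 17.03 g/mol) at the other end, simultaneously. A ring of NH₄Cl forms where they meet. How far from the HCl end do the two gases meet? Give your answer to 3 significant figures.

Graham's law gives d_HCl/d_NH₃ = rate_HCl/rate_NH₃ = √(M_NH₃/M_HCl) = √(17.03/36.46) = 0.6834.
With d_HCl + d_NH₃ = 1230 mm, d_NH₃ = 1230/(1 + 0.6834) = 730.6 mm.
d_HCl = 1230 − 730.6 = 499 mm.

499 mm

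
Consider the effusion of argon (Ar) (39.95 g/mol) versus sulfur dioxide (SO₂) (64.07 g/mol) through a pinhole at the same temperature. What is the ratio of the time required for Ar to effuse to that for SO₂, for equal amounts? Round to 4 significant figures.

Graham's law gives t_Ar/t_SO₂ = √(M_Ar/M_SO₂) = √(39.95/64.07) = √0.6235 = 0.7896.

0.7896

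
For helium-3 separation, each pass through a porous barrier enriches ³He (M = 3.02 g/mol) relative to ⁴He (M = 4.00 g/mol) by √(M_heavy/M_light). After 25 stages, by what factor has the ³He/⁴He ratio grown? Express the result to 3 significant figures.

33.5

Each stage multiplies the ratio by α = √(4.00/3.02), so after 25 stages the overall factor is α^25 = (4.00/3.02)^(25/2).
= 1.32450^(25/2) = 33.5.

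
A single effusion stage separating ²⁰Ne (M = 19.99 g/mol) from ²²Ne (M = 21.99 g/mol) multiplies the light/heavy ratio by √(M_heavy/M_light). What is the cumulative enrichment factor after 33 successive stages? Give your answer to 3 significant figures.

4.82

The single-stage factor is √(M_heavy/M_light), so 33 stages give [√(21.99/19.99)]^33 = (21.99/19.99)^(33/2).
= 1.10005^(33/2) = 4.82.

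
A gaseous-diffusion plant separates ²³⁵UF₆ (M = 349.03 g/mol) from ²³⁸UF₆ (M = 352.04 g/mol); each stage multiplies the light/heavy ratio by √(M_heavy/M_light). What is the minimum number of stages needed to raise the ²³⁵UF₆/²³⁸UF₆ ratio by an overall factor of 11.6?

571

With α = √(352.04/349.03) per stage, ln α = ½ ln(1.00862) = 0.004293.
Need α^N ≥ 11.6 ⇒ N ≥ ln(11.6) / ln α = 2.451 / 0.004293 = 570.87.
Rounding up, N = 571 stages.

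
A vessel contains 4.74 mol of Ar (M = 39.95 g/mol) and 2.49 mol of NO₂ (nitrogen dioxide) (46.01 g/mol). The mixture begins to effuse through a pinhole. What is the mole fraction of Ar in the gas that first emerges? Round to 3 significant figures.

Effusion rate of each component ∝ n_i/√M_i (partial pressure × 1/√M).
Mole fraction of Ar in the effusate = (n_Ar/√M_Ar) / (n_Ar/√M_Ar + n_NO₂/√M_NO₂)
= (4.74/√39.95) / (4.74/√39.95 + 2.49/√46.01) = 0.7499/(0.7499 + 0.3671) = 0.671.

0.671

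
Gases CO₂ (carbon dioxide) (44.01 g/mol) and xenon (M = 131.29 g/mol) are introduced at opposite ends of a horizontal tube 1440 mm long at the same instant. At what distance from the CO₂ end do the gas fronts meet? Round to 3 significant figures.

912 mm

Graham's law gives d_CO₂/d_Xe = rate_CO₂/rate_Xe = √(M_Xe/M_CO₂) = √(131.29/44.01) = 1.727.
With d_CO₂ + d_Xe = 1440 mm, d_Xe = 1440/(1 + 1.727) = 528.0 mm.
d_CO₂ = 1440 − 528.0 = 912 mm.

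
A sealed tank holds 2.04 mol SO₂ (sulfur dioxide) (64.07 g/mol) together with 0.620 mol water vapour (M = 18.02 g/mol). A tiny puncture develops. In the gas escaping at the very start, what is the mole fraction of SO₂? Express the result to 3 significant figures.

0.636

Effusion rate of each component ∝ n_i/√M_i (partial pressure × 1/√M).
x_SO₂(eff) = (n_SO₂/√M_SO₂) / (n_SO₂/√M_SO₂ + n_H₂O/√M_H₂O)
= (2.04/√64.07) / (2.04/√64.07 + 0.620/√18.02) = 0.2549/(0.2549 + 0.1461) = 0.636.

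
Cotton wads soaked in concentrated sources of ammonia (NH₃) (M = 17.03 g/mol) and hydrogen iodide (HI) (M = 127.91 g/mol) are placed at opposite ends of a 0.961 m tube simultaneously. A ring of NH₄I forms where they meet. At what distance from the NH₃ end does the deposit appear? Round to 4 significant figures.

Graham's law gives d_NH₃/d_HI = rate_NH₃/rate_HI = √(M_HI/M_NH₃) = √(127.91/17.03) = 2.741.
With d_NH₃ + d_HI = 0.961 m, d_HI = 0.961/(1 + 2.741) = 0.2569 m.
d_NH₃ = 0.961 − 0.2569 = 0.7041 m.

0.7041 m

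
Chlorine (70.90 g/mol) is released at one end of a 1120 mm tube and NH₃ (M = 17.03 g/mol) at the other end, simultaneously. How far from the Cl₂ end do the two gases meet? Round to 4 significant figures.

In equal time, each gas travels a distance ∝ its rate ∝ 1/√M, so d_Cl₂/d_NH₃ = √(M_NH₃/M_Cl₂) = √(17.03/70.90) = 0.4901.
With d_Cl₂ + d_NH₃ = 1120 mm, d_NH₃ = 1120/(1 + 0.4901) = 751.6 mm.
d_Cl₂ = 1120 − 751.6 = 368.4 mm.

368.4 mm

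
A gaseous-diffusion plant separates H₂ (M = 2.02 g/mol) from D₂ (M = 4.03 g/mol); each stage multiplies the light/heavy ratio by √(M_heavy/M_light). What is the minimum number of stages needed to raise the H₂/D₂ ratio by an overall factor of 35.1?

Per stage α = (4.03/2.02)^(1/2) = 1.99505^0.5, giving ln α = 0.3453.
Need α^N ≥ 35.1 ⇒ N ≥ ln(35.1) / ln α = 3.558 / 0.3453 = 10.30.
Minimum whole number of stages: N = 11.

11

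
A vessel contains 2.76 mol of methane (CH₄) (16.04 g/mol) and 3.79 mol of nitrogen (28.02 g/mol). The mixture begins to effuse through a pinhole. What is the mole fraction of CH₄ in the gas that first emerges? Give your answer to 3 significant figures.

0.490

The effusion rate of species i is ∝ p_i/√M_i ∝ n_i/√M_i.
So x_CH₄ in the escaping gas = (n_CH₄/√M_CH₄) / Σ(n_i/√M_i)
= (2.76/√16.04) / (2.76/√16.04 + 3.79/√28.02) = 0.6891/(0.6891 + 0.7160) = 0.490.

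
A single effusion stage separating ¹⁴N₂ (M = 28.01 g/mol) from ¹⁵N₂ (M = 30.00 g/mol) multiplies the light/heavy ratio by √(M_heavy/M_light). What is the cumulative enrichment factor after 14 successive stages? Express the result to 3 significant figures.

1.62

Each stage multiplies the ratio by α = √(30.00/28.01), so after 14 stages the overall factor is α^14 = (30.00/28.01)^(14/2).
= 1.07105^7 = 1.62.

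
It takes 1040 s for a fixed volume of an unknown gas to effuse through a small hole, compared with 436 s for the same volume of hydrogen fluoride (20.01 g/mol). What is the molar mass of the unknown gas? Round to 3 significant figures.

Using Graham's law: t_X/t_HF = √(M_X/M_HF).
1040/436 = 2.385 = √(M_X/20.01)
M_X = 20.01 × 2.385² = 20.01 × 5.690 = 114 g/mol

114 g/mol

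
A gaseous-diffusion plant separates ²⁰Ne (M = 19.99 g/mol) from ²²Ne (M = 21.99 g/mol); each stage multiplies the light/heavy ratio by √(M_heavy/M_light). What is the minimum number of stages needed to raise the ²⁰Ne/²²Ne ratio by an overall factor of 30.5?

72

Single-stage factor α = √(21.99/19.99), so ln α = ½ ln(1.10005) = 0.04768.
Need α^N ≥ 30.5 ⇒ N ≥ ln(30.5) / ln α = 3.418 / 0.04768 = 71.68.
Rounding up, N = 72 stages.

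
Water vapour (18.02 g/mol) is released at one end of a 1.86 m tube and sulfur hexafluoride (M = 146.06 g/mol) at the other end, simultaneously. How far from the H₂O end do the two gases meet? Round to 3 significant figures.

1.38 m

In equal time, each gas travels a distance ∝ its rate ∝ 1/√M, so d_H₂O/d_SF₆ = √(M_SF₆/M_H₂O) = √(146.06/18.02) = 2.847.
With d_H₂O + d_SF₆ = 1.86 m, d_SF₆ = 1.86/(1 + 2.847) = 0.4835 m.
d_H₂O = 1.86 − 0.4835 = 1.38 m.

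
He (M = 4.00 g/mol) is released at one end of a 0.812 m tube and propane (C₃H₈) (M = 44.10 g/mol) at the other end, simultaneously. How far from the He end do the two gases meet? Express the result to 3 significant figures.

0.624 m

Graham's law gives d_He/d_C₃H₈ = rate_He/rate_C₃H₈ = √(M_C₃H₈/M_He) = √(44.10/4.00) = 3.320.
With d_He + d_C₃H₈ = 0.812 m, d_C₃H₈ = 0.812/(1 + 3.320) = 0.1879 m.
d_He = 0.812 − 0.1879 = 0.624 m.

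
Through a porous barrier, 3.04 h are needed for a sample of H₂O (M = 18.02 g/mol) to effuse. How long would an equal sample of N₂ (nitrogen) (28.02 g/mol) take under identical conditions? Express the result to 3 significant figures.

From Graham's law, t_N₂/t_H₂O = √(M_N₂/M_H₂O) = √(28.02/18.02) = √1.555 = 1.247.
So the time for N₂ is 3.04 × 1.247 = 3.79 h.

3.79 h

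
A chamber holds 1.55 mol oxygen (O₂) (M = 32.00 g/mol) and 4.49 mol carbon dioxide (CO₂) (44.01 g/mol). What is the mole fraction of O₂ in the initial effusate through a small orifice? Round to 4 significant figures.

Effusion rate of each component ∝ n_i/√M_i (partial pressure × 1/√M).
x_O₂(eff) = (n_O₂/√M_O₂) / (n_O₂/√M_O₂ + n_CO₂/√M_CO₂)
= (1.55/√32.00) / (1.55/√32.00 + 4.49/√44.01) = 0.2740/(0.2740 + 0.6768) = 0.2882.

0.2882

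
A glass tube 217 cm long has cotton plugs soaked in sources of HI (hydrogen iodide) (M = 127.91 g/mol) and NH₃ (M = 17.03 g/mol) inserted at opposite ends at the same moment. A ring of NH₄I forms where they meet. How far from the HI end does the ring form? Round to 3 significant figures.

58.0 cm

Distances travelled in equal time are proportional to diffusion rates, so d_HI/d_NH₃ = √(M_NH₃/M_HI) = √(17.03/127.91) = 0.3649.
With d_HI + d_NH₃ = 217 cm, d_NH₃ = 217/(1 + 0.3649) = 159.0 cm.
d_HI = 217 − 159.0 = 58.0 cm.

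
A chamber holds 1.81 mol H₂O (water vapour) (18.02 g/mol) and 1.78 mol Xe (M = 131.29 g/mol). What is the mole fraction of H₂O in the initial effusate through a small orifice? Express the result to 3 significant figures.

Each component's effusion rate ∝ (its partial pressure)·(1/√M) ∝ n_i/√M_i.
x_H₂O(eff) = (n_H₂O/√M_H₂O) / (n_H₂O/√M_H₂O + n_Xe/√M_Xe)
= (1.81/√18.02) / (1.81/√18.02 + 1.78/√131.29) = 0.4264/(0.4264 + 0.1553) = 0.733.

0.733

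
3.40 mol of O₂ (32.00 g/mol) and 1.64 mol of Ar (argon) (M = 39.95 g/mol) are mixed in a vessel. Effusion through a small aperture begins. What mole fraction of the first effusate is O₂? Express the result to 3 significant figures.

0.698

The effusion rate of species i is ∝ p_i/√M_i ∝ n_i/√M_i.
x_O₂(eff) = (n_O₂/√M_O₂) / (n_O₂/√M_O₂ + n_Ar/√M_Ar)
= (3.40/√32.00) / (3.40/√32.00 + 1.64/√39.95) = 0.6010/(0.6010 + 0.2595) = 0.698.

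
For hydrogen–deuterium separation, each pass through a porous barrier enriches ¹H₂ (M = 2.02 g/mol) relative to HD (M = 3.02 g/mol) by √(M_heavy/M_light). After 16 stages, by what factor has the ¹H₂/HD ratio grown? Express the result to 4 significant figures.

The single-stage factor is √(M_heavy/M_light), so 16 stages give [√(3.02/2.02)]^16 = (3.02/2.02)^(16/2).
= 1.49505^8 = 24.96.

24.96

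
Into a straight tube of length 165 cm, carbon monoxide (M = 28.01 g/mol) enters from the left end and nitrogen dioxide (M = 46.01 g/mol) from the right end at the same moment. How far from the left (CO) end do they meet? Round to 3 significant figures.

92.7 cm

Graham's law gives d_CO/d_NO₂ = rate_CO/rate_NO₂ = √(M_NO₂/M_CO) = √(46.01/28.01) = 1.282.
With d_CO + d_NO₂ = 165 cm, d_NO₂ = 165/(1 + 1.282) = 72.32 cm.
d_CO = 165 − 72.32 = 92.7 cm.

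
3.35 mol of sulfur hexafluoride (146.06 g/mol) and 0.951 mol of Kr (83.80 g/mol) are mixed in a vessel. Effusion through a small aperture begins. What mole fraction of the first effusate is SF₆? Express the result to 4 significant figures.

Each component's effusion rate ∝ (its partial pressure)·(1/√M) ∝ n_i/√M_i.
Mole fraction of SF₆ in the effusate = (n_SF₆/√M_SF₆) / (n_SF₆/√M_SF₆ + n_Kr/√M_Kr)
= (3.35/√146.06) / (3.35/√146.06 + 0.951/√83.80) = 0.2772/(0.2772 + 0.1039) = 0.7274.

0.7274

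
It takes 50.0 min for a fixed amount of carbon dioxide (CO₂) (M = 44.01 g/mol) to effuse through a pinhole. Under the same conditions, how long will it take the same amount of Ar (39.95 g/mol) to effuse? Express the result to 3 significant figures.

47.6 min

Since effusion rate ∝ 1/√M, t_Ar/t_CO₂ = √(M_Ar/M_CO₂) = √(39.95/44.01) = √0.9077 = 0.9528.
So the time for Ar is 50.0 × 0.9528 = 47.6 min.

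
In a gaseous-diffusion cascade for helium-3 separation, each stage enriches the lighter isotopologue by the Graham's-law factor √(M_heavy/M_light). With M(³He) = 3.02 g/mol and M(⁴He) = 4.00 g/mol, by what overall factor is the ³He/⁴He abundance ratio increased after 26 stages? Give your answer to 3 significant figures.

The single-stage factor is √(M_heavy/M_light), so 26 stages give [√(4.00/3.02)]^26 = (4.00/3.02)^(26/2).
= 1.32450^13 = 38.6.

38.6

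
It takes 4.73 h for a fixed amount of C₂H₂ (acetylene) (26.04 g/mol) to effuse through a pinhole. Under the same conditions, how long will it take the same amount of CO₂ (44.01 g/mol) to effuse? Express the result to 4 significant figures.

Using Graham's law: t_CO₂/t_C₂H₂ = √(M_CO₂/M_C₂H₂) = √(44.01/26.04) = √1.690 = 1.300.
So the time for CO₂ is 4.73 × 1.300 = 6.149 h.

6.149 h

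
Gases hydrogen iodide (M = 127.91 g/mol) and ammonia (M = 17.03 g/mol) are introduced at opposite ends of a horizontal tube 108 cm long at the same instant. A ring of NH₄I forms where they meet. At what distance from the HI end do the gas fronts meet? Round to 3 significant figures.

28.9 cm

Distances travelled in equal time are proportional to diffusion rates, so d_HI/d_NH₃ = √(M_NH₃/M_HI) = √(17.03/127.91) = 0.3649.
With d_HI + d_NH₃ = 108 cm, d_NH₃ = 108/(1 + 0.3649) = 79.13 cm.
d_HI = 108 − 79.13 = 28.9 cm.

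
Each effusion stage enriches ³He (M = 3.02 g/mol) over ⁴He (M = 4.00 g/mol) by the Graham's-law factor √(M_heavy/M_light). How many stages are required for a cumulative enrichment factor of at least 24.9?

Single-stage factor α = √(4.00/3.02), so ln α = ½ ln(1.32450) = 0.1405.
Need α^N ≥ 24.9 ⇒ N ≥ ln(24.9) / ln α = 3.215 / 0.1405 = 22.88.
Rounding up, N = 23 stages.

23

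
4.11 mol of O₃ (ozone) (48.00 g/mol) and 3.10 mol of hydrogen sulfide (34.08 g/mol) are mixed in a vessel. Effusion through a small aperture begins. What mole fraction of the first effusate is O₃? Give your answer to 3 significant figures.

0.528

The effusion rate of species i is ∝ p_i/√M_i ∝ n_i/√M_i.
So x_O₃ in the escaping gas = (n_O₃/√M_O₃) / Σ(n_i/√M_i)
= (4.11/√48.00) / (4.11/√48.00 + 3.10/√34.08) = 0.5932/(0.5932 + 0.5310) = 0.528.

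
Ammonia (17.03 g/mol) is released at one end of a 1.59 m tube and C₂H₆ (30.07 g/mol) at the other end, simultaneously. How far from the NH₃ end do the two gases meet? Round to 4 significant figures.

0.9072 m

In equal time, each gas travels a distance ∝ its rate ∝ 1/√M, so d_NH₃/d_C₂H₆ = √(M_C₂H₆/M_NH₃) = √(30.07/17.03) = 1.329.
With d_NH₃ + d_C₂H₆ = 1.59 m, d_C₂H₆ = 1.59/(1 + 1.329) = 0.6828 m.
d_NH₃ = 1.59 − 0.6828 = 0.9072 m.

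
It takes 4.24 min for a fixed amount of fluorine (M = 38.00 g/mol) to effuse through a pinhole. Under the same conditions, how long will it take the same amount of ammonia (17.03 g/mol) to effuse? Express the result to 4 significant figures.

2.838 min

From Graham's law, t_NH₃/t_F₂ = √(M_NH₃/M_F₂) = √(17.03/38.00) = √0.4482 = 0.6694.
So the time for NH₃ is 4.24 × 0.6694 = 2.838 min.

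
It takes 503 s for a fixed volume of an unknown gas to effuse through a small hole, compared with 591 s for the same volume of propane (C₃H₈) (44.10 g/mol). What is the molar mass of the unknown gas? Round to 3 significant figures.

Using Graham's law: t_X/t_C₃H₈ = √(M_X/M_C₃H₈).
503/591 = 0.8511 = √(M_X/44.10)
M_X = 44.10 × 0.8511² = 44.10 × 0.7244 = 31.9 g/mol

31.9 g/mol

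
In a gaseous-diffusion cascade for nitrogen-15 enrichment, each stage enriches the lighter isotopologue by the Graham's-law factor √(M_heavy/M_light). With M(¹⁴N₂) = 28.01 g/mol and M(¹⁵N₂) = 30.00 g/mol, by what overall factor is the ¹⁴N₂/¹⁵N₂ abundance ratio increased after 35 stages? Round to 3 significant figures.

3.32

Each stage multiplies the ratio by α = √(30.00/28.01), so after 35 stages the overall factor is α^35 = (30.00/28.01)^(35/2).
= 1.07105^(35/2) = 3.32.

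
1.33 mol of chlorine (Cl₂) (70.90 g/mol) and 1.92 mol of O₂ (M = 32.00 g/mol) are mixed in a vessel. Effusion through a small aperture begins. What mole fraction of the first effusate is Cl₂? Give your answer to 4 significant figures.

The effusion rate of species i is ∝ p_i/√M_i ∝ n_i/√M_i.
x_Cl₂(eff) = (n_Cl₂/√M_Cl₂) / (n_Cl₂/√M_Cl₂ + n_O₂/√M_O₂)
= (1.33/√70.90) / (1.33/√70.90 + 1.92/√32.00) = 0.1580/(0.1580 + 0.3394) = 0.3176.

0.3176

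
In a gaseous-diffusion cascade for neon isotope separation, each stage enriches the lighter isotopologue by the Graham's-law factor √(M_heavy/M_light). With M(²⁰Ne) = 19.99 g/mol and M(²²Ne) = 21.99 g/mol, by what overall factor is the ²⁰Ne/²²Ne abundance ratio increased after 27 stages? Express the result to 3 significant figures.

Each stage multiplies the ratio by α = √(21.99/19.99), so after 27 stages the overall factor is α^27 = (21.99/19.99)^(27/2).
= 1.10005^(27/2) = 3.62.

3.62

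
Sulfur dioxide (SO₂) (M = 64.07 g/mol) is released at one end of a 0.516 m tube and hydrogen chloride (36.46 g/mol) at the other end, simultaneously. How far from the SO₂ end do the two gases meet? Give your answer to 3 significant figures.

0.222 m

In equal time, each gas travels a distance ∝ its rate ∝ 1/√M, so d_SO₂/d_HCl = √(M_HCl/M_SO₂) = √(36.46/64.07) = 0.7544.
With d_SO₂ + d_HCl = 0.516 m, d_HCl = 0.516/(1 + 0.7544) = 0.2941 m.
d_SO₂ = 0.516 − 0.2941 = 0.222 m.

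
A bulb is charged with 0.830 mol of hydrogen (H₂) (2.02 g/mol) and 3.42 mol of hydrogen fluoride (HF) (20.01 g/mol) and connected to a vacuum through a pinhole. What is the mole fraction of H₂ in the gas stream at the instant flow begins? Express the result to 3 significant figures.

Rate_i ∝ x_i/√M_i (Graham's law weighted by mole fraction), so the effusate composition follows n_i/√M_i.
x_H₂(eff) = (n_H₂/√M_H₂) / (n_H₂/√M_H₂ + n_HF/√M_HF)
= (0.830/√2.02) / (0.830/√2.02 + 3.42/√20.01) = 0.5840/(0.5840 + 0.7645) = 0.433.

0.433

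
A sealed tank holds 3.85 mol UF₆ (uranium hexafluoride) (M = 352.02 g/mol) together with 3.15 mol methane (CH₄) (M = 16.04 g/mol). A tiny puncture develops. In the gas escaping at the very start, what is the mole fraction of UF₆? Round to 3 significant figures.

Effusion rate of each component ∝ n_i/√M_i (partial pressure × 1/√M).
So x_UF₆ in the escaping gas = (n_UF₆/√M_UF₆) / Σ(n_i/√M_i)
= (3.85/√352.02) / (3.85/√352.02 + 3.15/√16.04) = 0.2052/(0.2052 + 0.7865) = 0.207.

0.207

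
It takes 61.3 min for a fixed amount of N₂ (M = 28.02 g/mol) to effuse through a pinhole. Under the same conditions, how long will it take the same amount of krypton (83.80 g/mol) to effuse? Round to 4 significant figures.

106.0 min

By Graham's law, t_Kr/t_N₂ = √(M_Kr/M_N₂) = √(83.80/28.02) = √2.991 = 1.729.
So the time for Kr is 61.3 × 1.729 = 106.0 min.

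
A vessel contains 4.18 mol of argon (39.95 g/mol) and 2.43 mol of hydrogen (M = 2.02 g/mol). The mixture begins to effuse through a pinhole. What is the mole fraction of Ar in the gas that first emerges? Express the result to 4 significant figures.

0.2789

Each component's effusion rate ∝ (its partial pressure)·(1/√M) ∝ n_i/√M_i.
So x_Ar in the escaping gas = (n_Ar/√M_Ar) / Σ(n_i/√M_i)
= (4.18/√39.95) / (4.18/√39.95 + 2.43/√2.02) = 0.6613/(0.6613 + 1.710) = 0.2789.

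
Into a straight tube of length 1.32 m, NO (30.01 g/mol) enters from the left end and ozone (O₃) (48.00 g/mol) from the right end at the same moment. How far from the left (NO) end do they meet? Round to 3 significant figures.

0.737 m

In equal time, each gas travels a distance ∝ its rate ∝ 1/√M, so d_NO/d_O₃ = √(M_O₃/M_NO) = √(48.00/30.01) = 1.265.
With d_NO + d_O₃ = 1.32 m, d_O₃ = 1.32/(1 + 1.265) = 0.5829 m.
d_NO = 1.32 − 0.5829 = 0.737 m.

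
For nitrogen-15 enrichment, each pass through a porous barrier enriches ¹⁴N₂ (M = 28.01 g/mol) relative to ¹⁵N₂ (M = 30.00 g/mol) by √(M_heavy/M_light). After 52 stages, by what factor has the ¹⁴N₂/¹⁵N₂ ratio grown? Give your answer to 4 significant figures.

After 52 stages the ratio has grown by (√(30.00/28.01))^52 = (30.00/28.01)^(52/2).
= 1.07105^26 = 5.957.

5.957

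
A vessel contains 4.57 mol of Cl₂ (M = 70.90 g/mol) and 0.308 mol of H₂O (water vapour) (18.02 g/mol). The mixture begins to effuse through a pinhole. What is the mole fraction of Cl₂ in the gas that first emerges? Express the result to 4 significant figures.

0.8821

Rate_i ∝ x_i/√M_i (Graham's law weighted by mole fraction), so the effusate composition follows n_i/√M_i.
x_Cl₂(eff) = (n_Cl₂/√M_Cl₂) / (n_Cl₂/√M_Cl₂ + n_H₂O/√M_H₂O)
= (4.57/√70.90) / (4.57/√70.90 + 0.308/√18.02) = 0.5427/(0.5427 + 0.07256) = 0.8821.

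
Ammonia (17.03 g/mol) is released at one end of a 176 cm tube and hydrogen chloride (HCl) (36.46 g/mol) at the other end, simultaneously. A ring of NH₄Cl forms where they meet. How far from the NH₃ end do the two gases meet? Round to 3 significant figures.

105 cm

Graham's law gives d_NH₃/d_HCl = rate_NH₃/rate_HCl = √(M_HCl/M_NH₃) = √(36.46/17.03) = 1.463.
With d_NH₃ + d_HCl = 176 cm, d_HCl = 176/(1 + 1.463) = 71.45 cm.
d_NH₃ = 176 − 71.45 = 105 cm.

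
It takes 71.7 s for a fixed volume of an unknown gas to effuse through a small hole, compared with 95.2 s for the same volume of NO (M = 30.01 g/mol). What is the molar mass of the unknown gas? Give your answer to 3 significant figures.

Since effusion rate ∝ 1/√M, t_X/t_NO = √(M_X/M_NO).
71.7/95.2 = 0.7532 = √(M_X/30.01)
M_X = 30.01 × 0.7532² = 30.01 × 0.5672 = 17.0 g/mol

17.0 g/mol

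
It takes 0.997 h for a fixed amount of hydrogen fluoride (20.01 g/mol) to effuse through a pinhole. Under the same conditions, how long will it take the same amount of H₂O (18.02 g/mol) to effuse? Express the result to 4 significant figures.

Graham's law gives t_H₂O/t_HF = √(M_H₂O/M_HF) = √(18.02/20.01) = √0.9005 = 0.9490.
So the time for H₂O is 0.997 × 0.9490 = 0.9461 h.

0.9461 h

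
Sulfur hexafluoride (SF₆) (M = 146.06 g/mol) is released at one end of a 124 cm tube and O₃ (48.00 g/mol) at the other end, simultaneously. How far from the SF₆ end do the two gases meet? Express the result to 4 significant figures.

45.18 cm

Distances travelled in equal time are proportional to diffusion rates, so d_SF₆/d_O₃ = √(M_O₃/M_SF₆) = √(48.00/146.06) = 0.5733.
With d_SF₆ + d_O₃ = 124 cm, d_O₃ = 124/(1 + 0.5733) = 78.82 cm.
d_SF₆ = 124 − 78.82 = 45.18 cm.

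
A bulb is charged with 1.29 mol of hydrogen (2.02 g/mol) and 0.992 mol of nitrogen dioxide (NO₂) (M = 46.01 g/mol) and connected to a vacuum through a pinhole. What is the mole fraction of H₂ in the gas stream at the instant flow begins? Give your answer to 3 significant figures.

Rate_i ∝ x_i/√M_i (Graham's law weighted by mole fraction), so the effusate composition follows n_i/√M_i.
Mole fraction of H₂ in the effusate = (n_H₂/√M_H₂) / (n_H₂/√M_H₂ + n_NO₂/√M_NO₂)
= (1.29/√2.02) / (1.29/√2.02 + 0.992/√46.01) = 0.9076/(0.9076 + 0.1462) = 0.861.

0.861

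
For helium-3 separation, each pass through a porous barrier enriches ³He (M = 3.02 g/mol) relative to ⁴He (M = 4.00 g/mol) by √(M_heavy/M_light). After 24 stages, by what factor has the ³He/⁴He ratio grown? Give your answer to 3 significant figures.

29.1

Overall factor = α^24 with α = √(4.00/3.02), i.e. (4.00/3.02)^(24/2).
= 1.32450^12 = 29.1.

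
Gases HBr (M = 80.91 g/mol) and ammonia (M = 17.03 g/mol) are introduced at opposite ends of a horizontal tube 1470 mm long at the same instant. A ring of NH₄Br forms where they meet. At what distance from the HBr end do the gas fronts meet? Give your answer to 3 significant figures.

462 mm

Graham's law gives d_HBr/d_NH₃ = rate_HBr/rate_NH₃ = √(M_NH₃/M_HBr) = √(17.03/80.91) = 0.4588.
With d_HBr + d_NH₃ = 1470 mm, d_NH₃ = 1470/(1 + 0.4588) = 1008 mm.
d_HBr = 1470 − 1008 = 462 mm.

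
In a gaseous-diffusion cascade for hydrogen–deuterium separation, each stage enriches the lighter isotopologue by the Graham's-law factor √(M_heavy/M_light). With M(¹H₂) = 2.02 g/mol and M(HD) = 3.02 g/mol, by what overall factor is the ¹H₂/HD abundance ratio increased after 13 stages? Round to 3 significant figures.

The single-stage factor is √(M_heavy/M_light), so 13 stages give [√(3.02/2.02)]^13 = (3.02/2.02)^(13/2).
= 1.49505^(13/2) = 13.7.

13.7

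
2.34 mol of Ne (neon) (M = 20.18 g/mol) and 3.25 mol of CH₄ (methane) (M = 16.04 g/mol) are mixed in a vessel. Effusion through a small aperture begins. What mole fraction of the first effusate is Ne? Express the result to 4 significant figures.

Each component's effusion rate ∝ (its partial pressure)·(1/√M) ∝ n_i/√M_i.
So x_Ne in the escaping gas = (n_Ne/√M_Ne) / Σ(n_i/√M_i)
= (2.34/√20.18) / (2.34/√20.18 + 3.25/√16.04) = 0.5209/(0.5209 + 0.8115) = 0.3910.

0.3910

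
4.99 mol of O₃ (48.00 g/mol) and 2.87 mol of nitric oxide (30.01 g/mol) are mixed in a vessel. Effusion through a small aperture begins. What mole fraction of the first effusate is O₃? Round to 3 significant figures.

Effusion rate of each component ∝ n_i/√M_i (partial pressure × 1/√M).
Mole fraction of O₃ in the effusate = (n_O₃/√M_O₃) / (n_O₃/√M_O₃ + n_NO/√M_NO)
= (4.99/√48.00) / (4.99/√48.00 + 2.87/√30.01) = 0.7202/(0.7202 + 0.5239) = 0.579.

0.579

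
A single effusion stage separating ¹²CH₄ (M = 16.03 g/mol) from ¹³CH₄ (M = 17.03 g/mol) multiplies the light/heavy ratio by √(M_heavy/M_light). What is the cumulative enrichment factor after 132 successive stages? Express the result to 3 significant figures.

54.3

Overall factor = α^132 with α = √(17.03/16.03), i.e. (17.03/16.03)^(132/2).
= 1.06238^66 = 54.3.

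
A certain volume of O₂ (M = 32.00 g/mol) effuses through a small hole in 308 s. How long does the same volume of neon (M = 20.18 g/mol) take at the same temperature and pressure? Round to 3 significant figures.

From Graham's law, t_Ne/t_O₂ = √(M_Ne/M_O₂) = √(20.18/32.00) = √0.6306 = 0.7941.
So the time for Ne is 308 × 0.7941 = 245 s.

245 s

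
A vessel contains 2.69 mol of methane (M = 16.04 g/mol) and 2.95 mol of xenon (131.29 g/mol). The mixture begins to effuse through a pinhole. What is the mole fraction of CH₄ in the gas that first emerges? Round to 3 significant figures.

0.723

Rate_i ∝ x_i/√M_i (Graham's law weighted by mole fraction), so the effusate composition follows n_i/√M_i.
So x_CH₄ in the escaping gas = (n_CH₄/√M_CH₄) / Σ(n_i/√M_i)
= (2.69/√16.04) / (2.69/√16.04 + 2.95/√131.29) = 0.6717/(0.6717 + 0.2575) = 0.723.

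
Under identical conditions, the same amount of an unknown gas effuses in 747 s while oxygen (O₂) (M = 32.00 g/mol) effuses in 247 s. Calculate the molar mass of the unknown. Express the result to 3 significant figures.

293 g/mol

By Graham's law, t_X/t_O₂ = √(M_X/M_O₂).
747/247 = 3.024 = √(M_X/32.00)
M_X = 32.00 × 3.024² = 32.00 × 9.146 = 293 g/mol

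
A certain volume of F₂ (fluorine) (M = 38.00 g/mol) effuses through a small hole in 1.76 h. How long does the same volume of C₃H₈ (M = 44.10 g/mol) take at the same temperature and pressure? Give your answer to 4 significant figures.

1.896 h

From Graham's law, t_C₃H₈/t_F₂ = √(M_C₃H₈/M_F₂) = √(44.10/38.00) = √1.161 = 1.077.
So the time for C₃H₈ is 1.76 × 1.077 = 1.896 h.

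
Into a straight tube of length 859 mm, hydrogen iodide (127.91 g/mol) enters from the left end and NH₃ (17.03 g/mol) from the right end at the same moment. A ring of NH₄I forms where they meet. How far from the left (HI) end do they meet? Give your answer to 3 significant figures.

230 mm

Distances travelled in equal time are proportional to diffusion rates, so d_HI/d_NH₃ = √(M_NH₃/M_HI) = √(17.03/127.91) = 0.3649.
With d_HI + d_NH₃ = 859 mm, d_NH₃ = 859/(1 + 0.3649) = 629.4 mm.
d_HI = 859 − 629.4 = 230 mm.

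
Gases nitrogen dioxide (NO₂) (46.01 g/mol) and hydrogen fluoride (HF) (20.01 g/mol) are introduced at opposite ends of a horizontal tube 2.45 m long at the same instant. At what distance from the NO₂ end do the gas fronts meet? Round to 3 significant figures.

0.974 m

The fronts meet when d_NO₂ + d_HF = L with d_NO₂/d_HF = √(M_HF/M_NO₂) (Graham's law). Here √(M_HF/M_NO₂) = √(20.01/46.01) = 0.6595.
With d_NO₂ + d_HF = 2.45 m, d_HF = 2.45/(1 + 0.6595) = 1.476 m.
d_NO₂ = 2.45 − 1.476 = 0.974 m.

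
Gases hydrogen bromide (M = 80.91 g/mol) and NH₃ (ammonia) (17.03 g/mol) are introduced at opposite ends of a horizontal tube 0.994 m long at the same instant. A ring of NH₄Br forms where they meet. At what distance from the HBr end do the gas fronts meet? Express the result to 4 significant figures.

The fronts meet when d_HBr + d_NH₃ = L with d_HBr/d_NH₃ = √(M_NH₃/M_HBr) (Graham's law). Here √(M_NH₃/M_HBr) = √(17.03/80.91) = 0.4588.
With d_HBr + d_NH₃ = 0.994 m, d_NH₃ = 0.994/(1 + 0.4588) = 0.6814 m.
d_HBr = 0.994 − 0.6814 = 0.3126 m.

0.3126 m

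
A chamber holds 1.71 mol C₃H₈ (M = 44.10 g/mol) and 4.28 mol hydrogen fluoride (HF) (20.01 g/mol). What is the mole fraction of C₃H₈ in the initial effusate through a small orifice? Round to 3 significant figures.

0.212

Each component's effusion rate ∝ (its partial pressure)·(1/√M) ∝ n_i/√M_i.
Mole fraction of C₃H₈ in the effusate = (n_C₃H₈/√M_C₃H₈) / (n_C₃H₈/√M_C₃H₈ + n_HF/√M_HF)
= (1.71/√44.10) / (1.71/√44.10 + 4.28/√20.01) = 0.2575/(0.2575 + 0.9568) = 0.212.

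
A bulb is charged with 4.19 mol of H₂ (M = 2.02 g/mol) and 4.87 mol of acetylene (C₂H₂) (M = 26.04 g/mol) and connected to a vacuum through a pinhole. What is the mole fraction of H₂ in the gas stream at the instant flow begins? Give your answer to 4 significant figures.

0.7554

Each component's effusion rate ∝ (its partial pressure)·(1/√M) ∝ n_i/√M_i.
x_H₂(eff) = (n_H₂/√M_H₂) / (n_H₂/√M_H₂ + n_C₂H₂/√M_C₂H₂)
= (4.19/√2.02) / (4.19/√2.02 + 4.87/√26.04) = 2.948/(2.948 + 0.9544) = 0.7554.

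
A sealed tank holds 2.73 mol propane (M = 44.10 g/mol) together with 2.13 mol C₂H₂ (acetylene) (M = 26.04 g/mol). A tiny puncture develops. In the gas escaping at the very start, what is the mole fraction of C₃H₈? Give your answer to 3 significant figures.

0.496

The effusion rate of species i is ∝ p_i/√M_i ∝ n_i/√M_i.
So x_C₃H₈ in the escaping gas = (n_C₃H₈/√M_C₃H₈) / Σ(n_i/√M_i)
= (2.73/√44.10) / (2.73/√44.10 + 2.13/√26.04) = 0.4111/(0.4111 + 0.4174) = 0.496.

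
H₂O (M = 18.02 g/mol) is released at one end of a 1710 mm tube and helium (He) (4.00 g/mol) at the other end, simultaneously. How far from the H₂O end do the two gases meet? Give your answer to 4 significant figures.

In equal time, each gas travels a distance ∝ its rate ∝ 1/√M, so d_H₂O/d_He = √(M_He/M_H₂O) = √(4.00/18.02) = 0.4711.
With d_H₂O + d_He = 1710 mm, d_He = 1710/(1 + 0.4711) = 1162 mm.
d_H₂O = 1710 − 1162 = 547.6 mm.

547.6 mm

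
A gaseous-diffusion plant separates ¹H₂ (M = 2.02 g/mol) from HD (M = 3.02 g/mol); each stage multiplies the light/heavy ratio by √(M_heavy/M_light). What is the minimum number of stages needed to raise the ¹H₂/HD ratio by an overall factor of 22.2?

Per stage α = (3.02/2.02)^(1/2) = 1.49505^0.5, giving ln α = 0.2011.
Need α^N ≥ 22.2 ⇒ N ≥ ln(22.2) / ln α = 3.100 / 0.2011 = 15.42.
Minimum whole number of stages: N = 16.

16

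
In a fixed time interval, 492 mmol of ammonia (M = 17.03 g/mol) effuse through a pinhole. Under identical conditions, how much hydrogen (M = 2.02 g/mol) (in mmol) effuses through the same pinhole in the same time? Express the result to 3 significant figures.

1430 mmol

Graham's law gives rate_H₂/rate_NH₃ = √(M_NH₃/M_H₂) = √(17.03/2.02) = √8.431 = 2.904.
So the amount for H₂ is 492 × 2.904 = 1430 mmol.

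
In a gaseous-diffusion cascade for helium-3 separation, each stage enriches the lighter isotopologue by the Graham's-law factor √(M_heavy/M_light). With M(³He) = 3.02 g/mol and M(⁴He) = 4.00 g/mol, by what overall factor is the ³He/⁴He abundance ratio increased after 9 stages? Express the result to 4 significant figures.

After 9 stages the ratio has grown by (√(4.00/3.02))^9 = (4.00/3.02)^(9/2).
= 1.32450^(9/2) = 3.542.

3.542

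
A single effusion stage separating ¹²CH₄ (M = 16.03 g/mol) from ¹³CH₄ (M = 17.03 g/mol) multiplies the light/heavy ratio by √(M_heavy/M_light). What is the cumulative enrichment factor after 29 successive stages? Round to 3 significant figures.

The single-stage factor is √(M_heavy/M_light), so 29 stages give [√(17.03/16.03)]^29 = (17.03/16.03)^(29/2).
= 1.06238^(29/2) = 2.40.

2.40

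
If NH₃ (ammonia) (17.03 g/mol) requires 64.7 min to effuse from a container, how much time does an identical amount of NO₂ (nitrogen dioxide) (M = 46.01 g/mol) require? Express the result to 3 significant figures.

From Graham's law, t_NO₂/t_NH₃ = √(M_NO₂/M_NH₃) = √(46.01/17.03) = √2.702 = 1.644.
So the time for NO₂ is 64.7 × 1.644 = 106 min.

106 min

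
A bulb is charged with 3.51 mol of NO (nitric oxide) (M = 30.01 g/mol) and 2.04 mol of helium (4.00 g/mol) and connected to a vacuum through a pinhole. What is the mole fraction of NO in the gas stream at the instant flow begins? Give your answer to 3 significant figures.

0.386

Each component's effusion rate ∝ (its partial pressure)·(1/√M) ∝ n_i/√M_i.
Mole fraction of NO in the effusate = (n_NO/√M_NO) / (n_NO/√M_NO + n_He/√M_He)
= (3.51/√30.01) / (3.51/√30.01 + 2.04/√4.00) = 0.6407/(0.6407 + 1.020) = 0.386.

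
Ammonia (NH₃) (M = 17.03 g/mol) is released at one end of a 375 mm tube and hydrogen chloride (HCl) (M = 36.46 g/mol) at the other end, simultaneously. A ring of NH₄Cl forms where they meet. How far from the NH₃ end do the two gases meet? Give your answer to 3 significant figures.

Graham's law gives d_NH₃/d_HCl = rate_NH₃/rate_HCl = √(M_HCl/M_NH₃) = √(36.46/17.03) = 1.463.
With d_NH₃ + d_HCl = 375 mm, d_HCl = 375/(1 + 1.463) = 152.2 mm.
d_NH₃ = 375 − 152.2 = 223 mm.

223 mm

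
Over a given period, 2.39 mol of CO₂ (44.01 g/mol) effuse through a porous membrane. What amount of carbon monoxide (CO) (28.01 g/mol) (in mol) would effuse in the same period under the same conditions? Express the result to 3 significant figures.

3.00 mol

Since effusion rate ∝ 1/√M, rate_CO/rate_CO₂ = √(M_CO₂/M_CO) = √(44.01/28.01) = √1.571 = 1.253.
So the amount for CO is 2.39 × 1.253 = 3.00 mol.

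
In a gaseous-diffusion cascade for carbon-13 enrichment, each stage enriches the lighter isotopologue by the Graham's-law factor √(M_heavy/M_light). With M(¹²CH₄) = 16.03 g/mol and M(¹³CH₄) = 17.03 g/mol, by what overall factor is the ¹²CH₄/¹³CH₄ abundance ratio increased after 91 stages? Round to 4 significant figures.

After 91 stages the ratio has grown by (√(17.03/16.03))^91 = (17.03/16.03)^(91/2).
= 1.06238^(91/2) = 15.70.

15.70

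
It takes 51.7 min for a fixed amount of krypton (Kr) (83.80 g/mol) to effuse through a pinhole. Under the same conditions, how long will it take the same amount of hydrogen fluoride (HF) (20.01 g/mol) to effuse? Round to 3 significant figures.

Since effusion rate ∝ 1/√M, t_HF/t_Kr = √(M_HF/M_Kr) = √(20.01/83.80) = √0.2388 = 0.4887.
So the time for HF is 51.7 × 0.4887 = 25.3 min.

25.3 min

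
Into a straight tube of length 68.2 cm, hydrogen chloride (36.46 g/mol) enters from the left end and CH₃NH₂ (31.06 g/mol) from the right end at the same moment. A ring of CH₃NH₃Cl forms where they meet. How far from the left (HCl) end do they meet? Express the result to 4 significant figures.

Graham's law gives d_HCl/d_CH₃NH₂ = rate_HCl/rate_CH₃NH₂ = √(M_CH₃NH₂/M_HCl) = √(31.06/36.46) = 0.9230.
With d_HCl + d_CH₃NH₂ = 68.2 cm, d_CH₃NH₂ = 68.2/(1 + 0.9230) = 35.47 cm.
d_HCl = 68.2 − 35.47 = 32.73 cm.

32.73 cm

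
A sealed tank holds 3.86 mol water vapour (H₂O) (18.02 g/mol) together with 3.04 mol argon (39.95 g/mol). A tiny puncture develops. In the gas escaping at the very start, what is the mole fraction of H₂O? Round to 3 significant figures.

0.654

The effusion rate of species i is ∝ p_i/√M_i ∝ n_i/√M_i.
So x_H₂O in the escaping gas = (n_H₂O/√M_H₂O) / Σ(n_i/√M_i)
= (3.86/√18.02) / (3.86/√18.02 + 3.04/√39.95) = 0.9093/(0.9093 + 0.4810) = 0.654.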